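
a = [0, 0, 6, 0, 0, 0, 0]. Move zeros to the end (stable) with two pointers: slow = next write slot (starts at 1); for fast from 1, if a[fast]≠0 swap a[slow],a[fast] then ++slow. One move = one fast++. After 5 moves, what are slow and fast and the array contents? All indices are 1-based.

(s=1,f=1) a[fast]=0 → fast++
(s=1,f=2) a[fast]=0 → fast++
(s=1,f=3) a[fast]=6≠0 swap→a[1]=6 → slow++,fast++
(s=2,f=4) a[fast]=0 → fast++
(s=2,f=5) a[fast]=0 → fast++

slow=2, fast=6, a=[6, 0, 0, 0, 0, 0, 0]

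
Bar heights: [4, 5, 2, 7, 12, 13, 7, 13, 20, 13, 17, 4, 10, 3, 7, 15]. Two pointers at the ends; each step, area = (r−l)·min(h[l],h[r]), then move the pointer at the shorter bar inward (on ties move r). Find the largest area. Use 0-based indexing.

max area = 132

l=0 r=15: min(4,15)*15=60 best=60 *, l++
l=1 r=15: min(5,15)*14=70 best=70 *, l++
l=2 r=15: min(2,15)*13=26 best=70, l++
l=3 r=15: min(7,15)*12=84 best=84 *, l++
l=4 r=15: min(12,15)*11=132 best=132 *, l++
l=5 r=15: min(13,15)*10=130 best=132, l++
l=6 r=15: min(7,15)*9=63 best=132, l++
l=7 r=15: min(13,15)*8=104 best=132, l++
l=8 r=15: min(20,15)*7=105 best=132, r--
l=8 r=14: min(20,7)*6=42 best=132, r--
l=8 r=13: min(20,3)*5=15 best=132, r--
l=8 r=12: min(20,10)*4=40 best=132, r--
l=8 r=11: min(20,4)*3=12 best=132, r--
l=8 r=10: min(20,17)*2=34 best=132, r--
l=8 r=9: min(20,13)*1=13 best=132, r--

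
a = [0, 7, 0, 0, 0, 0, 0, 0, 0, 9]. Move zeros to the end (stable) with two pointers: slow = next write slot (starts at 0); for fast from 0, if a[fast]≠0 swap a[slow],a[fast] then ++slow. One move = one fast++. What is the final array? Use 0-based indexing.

(s=0,f=0) a[fast]=0 → fast++
(s=0,f=1) a[fast]=7≠0 swap→a[0]=7 → slow++,fast++
(s=1,f=2) a[fast]=0 → fast++
(s=1,f=3) a[fast]=0 → fast++
(s=1,f=4) a[fast]=0 → fast++
(s=1,f=5) a[fast]=0 → fast++
(s=1,f=6) a[fast]=0 → fast++
(s=1,f=7) a[fast]=0 → fast++
(s=1,f=8) a[fast]=0 → fast++
(s=1,f=9) a[fast]=9≠0 swap→a[1]=9 → slow++,fast++

[7, 9, 0, 0, 0, 0, 0, 0, 0, 0]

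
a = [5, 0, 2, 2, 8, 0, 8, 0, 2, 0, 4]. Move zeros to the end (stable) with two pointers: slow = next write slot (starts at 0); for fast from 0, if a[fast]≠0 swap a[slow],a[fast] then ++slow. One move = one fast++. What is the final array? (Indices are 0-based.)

[5, 2, 2, 8, 8, 2, 4, 0, 0, 0, 0]

slow=0 fast=0: a[fast]=5≠0 swap→a[0]=5, slow++,fast++
slow=1 fast=1: a[fast]=0, fast++
slow=1 fast=2: a[fast]=2≠0 swap→a[1]=2, slow++,fast++
slow=2 fast=3: a[fast]=2≠0 swap→a[2]=2, slow++,fast++
slow=3 fast=4: a[fast]=8≠0 swap→a[3]=8, slow++,fast++
slow=4 fast=5: a[fast]=0, fast++
slow=4 fast=6: a[fast]=8≠0 swap→a[4]=8, slow++,fast++
slow=5 fast=7: a[fast]=0, fast++
slow=5 fast=8: a[fast]=2≠0 swap→a[5]=2, slow++,fast++
slow=6 fast=9: a[fast]=0, fast++
slow=6 fast=10: a[fast]=4≠0 swap→a[6]=4, slow++,fast++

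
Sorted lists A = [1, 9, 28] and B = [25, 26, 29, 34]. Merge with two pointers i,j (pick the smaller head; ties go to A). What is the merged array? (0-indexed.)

[1, 9, 25, 26, 28, 29, 34]

i=0 j=0: A[i]=1<=B[j]=25 take 1, i++
i=1 j=0: A[i]=9<=B[j]=25 take 9, i++
i=2 j=0: A[i]=28>B[j]=25 take 25, j++
i=2 j=1: A[i]=28>B[j]=26 take 26, j++
i=2 j=2: A[i]=28<=B[j]=29 take 28, i++
i=3 j=2: A done, take B[j]=29, j++
i=3 j=3: A done, take B[j]=34, j++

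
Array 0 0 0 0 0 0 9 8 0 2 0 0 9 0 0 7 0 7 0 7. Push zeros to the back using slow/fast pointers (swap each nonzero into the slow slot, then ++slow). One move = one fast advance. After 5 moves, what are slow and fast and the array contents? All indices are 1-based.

slow=1, fast=6, a=[0, 0, 0, 0, 0, 0, 9, 8, 0, 2, 0, 0, 9, 0, 0, 7, 0, 7, 0, 7]

(s=1,f=1) a[fast]=0 → fast++
(s=1,f=2) a[fast]=0 → fast++
(s=1,f=3) a[fast]=0 → fast++
(s=1,f=4) a[fast]=0 → fast++
(s=1,f=5) a[fast]=0 → fast++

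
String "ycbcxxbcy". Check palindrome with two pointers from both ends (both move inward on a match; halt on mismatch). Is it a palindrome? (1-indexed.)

l=1 r=9: 'y'=='y', l++,r--
l=2 r=8: 'c'=='c', l++,r--
l=3 r=7: 'b'=='b', l++,r--
l=4 r=6: 'c'!='x', stop

not a palindrome (mismatch at 4,6)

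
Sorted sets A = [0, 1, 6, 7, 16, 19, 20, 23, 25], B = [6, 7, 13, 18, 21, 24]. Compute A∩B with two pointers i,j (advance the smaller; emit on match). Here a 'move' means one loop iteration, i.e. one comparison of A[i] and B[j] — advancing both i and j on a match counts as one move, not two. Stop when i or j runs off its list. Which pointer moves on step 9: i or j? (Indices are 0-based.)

[i=0,j=0] 0<6 → i++
[i=1,j=0] 1<6 → i++
[i=2,j=0] 6==6 emit → i++,j++
[i=3,j=1] 7==7 emit → i++,j++
[i=4,j=2] 16>13 → j++
[i=4,j=3] 16<18 → i++
[i=5,j=3] 19>18 → j++
[i=5,j=4] 19<21 → i++
[i=6,j=4] 20<21 → i++

i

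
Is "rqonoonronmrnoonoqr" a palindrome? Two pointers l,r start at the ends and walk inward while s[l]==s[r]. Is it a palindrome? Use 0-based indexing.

[0,18] 'r'=='r' → l++,r--
[1,17] 'q'=='q' → l++,r--
[2,16] 'o'=='o' → l++,r--
[3,15] 'n'=='n' → l++,r--
[4,14] 'o'=='o' → l++,r--
[5,13] 'o'=='o' → l++,r--
[6,12] 'n'=='n' → l++,r--
[7,11] 'r'=='r' → l++,r--
[8,10] 'o'!='m' → stop

not a palindrome (mismatch at 8,10)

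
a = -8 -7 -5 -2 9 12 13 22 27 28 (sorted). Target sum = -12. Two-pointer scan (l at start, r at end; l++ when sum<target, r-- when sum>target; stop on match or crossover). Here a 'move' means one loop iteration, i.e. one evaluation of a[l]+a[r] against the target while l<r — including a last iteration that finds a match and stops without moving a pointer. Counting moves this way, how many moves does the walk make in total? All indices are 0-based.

[0,9] -8+28=20 >-12 → r--
[0,8] -8+27=19 >-12 → r--
[0,7] -8+22=14 >-12 → r--
[0,6] -8+13=5 >-12 → r--
[0,5] -8+12=4 >-12 → r--
[0,4] -8+9=1 >-12 → r--
[0,3] -8+-2=-10 >-12 → r--
[0,2] -8+-5=-13 <-12 → l++
[1,2] -7+-5=-12 → found

9 moves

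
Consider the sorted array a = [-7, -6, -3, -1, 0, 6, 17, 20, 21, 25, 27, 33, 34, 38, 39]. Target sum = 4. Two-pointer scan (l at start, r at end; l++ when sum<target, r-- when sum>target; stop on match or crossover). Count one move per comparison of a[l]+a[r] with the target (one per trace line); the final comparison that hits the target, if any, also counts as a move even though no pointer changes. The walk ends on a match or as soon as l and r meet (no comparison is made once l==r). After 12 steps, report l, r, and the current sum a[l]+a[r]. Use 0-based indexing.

l=3, r=5, sum=5

l=0 r=14: -7+39=32 >4, r--
l=0 r=13: -7+38=31 >4, r--
l=0 r=12: -7+34=27 >4, r--
l=0 r=11: -7+33=26 >4, r--
l=0 r=10: -7+27=20 >4, r--
l=0 r=9: -7+25=18 >4, r--
l=0 r=8: -7+21=14 >4, r--
l=0 r=7: -7+20=13 >4, r--
l=0 r=6: -7+17=10 >4, r--
l=0 r=5: -7+6=-1 <4, l++
l=1 r=5: -6+6=0 <4, l++
l=2 r=5: -3+6=3 <4, l++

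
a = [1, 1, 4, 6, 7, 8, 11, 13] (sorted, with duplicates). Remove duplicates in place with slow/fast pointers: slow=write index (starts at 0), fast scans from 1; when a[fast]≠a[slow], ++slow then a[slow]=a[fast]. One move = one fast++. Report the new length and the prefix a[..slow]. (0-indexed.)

length 7; prefix = [1, 4, 6, 7, 8, 11, 13]

slow=0 fast=1: a[fast]=1=a[slow] dup, fast++
slow=0 fast=2: a[fast]=4≠a[slow]=1 write a[1]=4, slow++,fast++
slow=1 fast=3: a[fast]=6≠a[slow]=4 write a[2]=6, slow++,fast++
slow=2 fast=4: a[fast]=7≠a[slow]=6 write a[3]=7, slow++,fast++
slow=3 fast=5: a[fast]=8≠a[slow]=7 write a[4]=8, slow++,fast++
slow=4 fast=6: a[fast]=11≠a[slow]=8 write a[5]=11, slow++,fast++
slow=5 fast=7: a[fast]=13≠a[slow]=11 write a[6]=13, slow++,fast++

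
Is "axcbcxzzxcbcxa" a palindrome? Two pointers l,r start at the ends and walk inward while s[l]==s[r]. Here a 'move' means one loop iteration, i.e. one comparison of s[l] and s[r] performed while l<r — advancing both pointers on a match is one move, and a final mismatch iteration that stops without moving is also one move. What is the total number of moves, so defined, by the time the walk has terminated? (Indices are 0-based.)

7 moves

l=0 r=13: 'a'=='a', l++,r--
l=1 r=12: 'x'=='x', l++,r--
l=2 r=11: 'c'=='c', l++,r--
l=3 r=10: 'b'=='b', l++,r--
l=4 r=9: 'c'=='c', l++,r--
l=5 r=8: 'x'=='x', l++,r--
l=6 r=7: 'z'=='z', l++,r--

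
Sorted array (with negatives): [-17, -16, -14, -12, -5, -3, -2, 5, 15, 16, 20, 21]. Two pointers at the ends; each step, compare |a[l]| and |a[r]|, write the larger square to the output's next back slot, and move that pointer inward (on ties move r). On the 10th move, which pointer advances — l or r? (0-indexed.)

[0,11] |-17|<=|21| out[11]=441 → r--
[0,10] |-17|<=|20| out[10]=400 → r--
[0,9] |-17|>|16| out[9]=289 → l++
[1,9] |-16|<=|16| out[8]=256 → r--
[1,8] |-16|>|15| out[7]=256 → l++
[2,8] |-14|<=|15| out[6]=225 → r--
[2,7] |-14|>|5| out[5]=196 → l++
[3,7] |-12|>|5| out[4]=144 → l++
[4,7] |-5|<=|5| out[3]=25 → r--
[4,6] |-5|>|-2| out[2]=25 → l++

l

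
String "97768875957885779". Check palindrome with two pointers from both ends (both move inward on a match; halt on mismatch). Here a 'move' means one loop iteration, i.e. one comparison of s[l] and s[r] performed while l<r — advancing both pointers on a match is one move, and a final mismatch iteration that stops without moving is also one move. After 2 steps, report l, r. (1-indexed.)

l=3, r=15

[1,17] '9'=='9' → l++,r--
[2,16] '7'=='7' → l++,r--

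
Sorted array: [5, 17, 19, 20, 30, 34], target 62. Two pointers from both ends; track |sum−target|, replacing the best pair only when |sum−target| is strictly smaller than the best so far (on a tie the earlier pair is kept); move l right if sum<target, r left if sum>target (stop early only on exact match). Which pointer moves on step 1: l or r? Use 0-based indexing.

[0,5] 5+34=39 d=23 * → l++

l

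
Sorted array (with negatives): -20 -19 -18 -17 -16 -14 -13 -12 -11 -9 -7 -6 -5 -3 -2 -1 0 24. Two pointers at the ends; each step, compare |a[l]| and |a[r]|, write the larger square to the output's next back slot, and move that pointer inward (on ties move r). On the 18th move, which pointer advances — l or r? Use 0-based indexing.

l=0 r=17: |-20|<=|24| out[17]=576, r--
l=0 r=16: |-20|>|0| out[16]=400, l++
l=1 r=16: |-19|>|0| out[15]=361, l++
l=2 r=16: |-18|>|0| out[14]=324, l++
l=3 r=16: |-17|>|0| out[13]=289, l++
l=4 r=16: |-16|>|0| out[12]=256, l++
l=5 r=16: |-14|>|0| out[11]=196, l++
l=6 r=16: |-13|>|0| out[10]=169, l++
l=7 r=16: |-12|>|0| out[9]=144, l++
l=8 r=16: |-11|>|0| out[8]=121, l++
l=9 r=16: |-9|>|0| out[7]=81, l++
l=10 r=16: |-7|>|0| out[6]=49, l++
l=11 r=16: |-6|>|0| out[5]=36, l++
l=12 r=16: |-5|>|0| out[4]=25, l++
l=13 r=16: |-3|>|0| out[3]=9, l++
l=14 r=16: |-2|>|0| out[2]=4, l++
l=15 r=16: |-1|>|0| out[1]=1, l++
l=16 r=16: |0|<=|0| out[0]=0, r--

r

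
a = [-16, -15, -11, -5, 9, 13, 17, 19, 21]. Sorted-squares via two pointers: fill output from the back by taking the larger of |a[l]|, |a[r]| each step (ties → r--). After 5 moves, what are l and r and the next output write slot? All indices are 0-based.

l=2, r=5, next write slot=3

l=0 r=8: |-16|<=|21| out[8]=441, r--
l=0 r=7: |-16|<=|19| out[7]=361, r--
l=0 r=6: |-16|<=|17| out[6]=289, r--
l=0 r=5: |-16|>|13| out[5]=256, l++
l=1 r=5: |-15|>|13| out[4]=225, l++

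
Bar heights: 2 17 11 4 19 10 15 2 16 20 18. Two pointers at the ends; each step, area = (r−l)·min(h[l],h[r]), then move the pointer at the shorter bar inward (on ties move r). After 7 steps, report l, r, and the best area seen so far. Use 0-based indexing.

l=0 r=10: min(2,18)*10=20 best=20 *, l++
l=1 r=10: min(17,18)*9=153 best=153 *, l++
l=2 r=10: min(11,18)*8=88 best=153, l++
l=3 r=10: min(4,18)*7=28 best=153, l++
l=4 r=10: min(19,18)*6=108 best=153, r--
l=4 r=9: min(19,20)*5=95 best=153, l++
l=5 r=9: min(10,20)*4=40 best=153, l++

l=6, r=9, best area=153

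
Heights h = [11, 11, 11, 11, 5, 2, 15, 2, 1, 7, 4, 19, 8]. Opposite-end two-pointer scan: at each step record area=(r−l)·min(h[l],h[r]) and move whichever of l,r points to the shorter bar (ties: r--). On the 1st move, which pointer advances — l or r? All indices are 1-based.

r

l=1 r=13: min(11,8)*12=96 best=96 *, r--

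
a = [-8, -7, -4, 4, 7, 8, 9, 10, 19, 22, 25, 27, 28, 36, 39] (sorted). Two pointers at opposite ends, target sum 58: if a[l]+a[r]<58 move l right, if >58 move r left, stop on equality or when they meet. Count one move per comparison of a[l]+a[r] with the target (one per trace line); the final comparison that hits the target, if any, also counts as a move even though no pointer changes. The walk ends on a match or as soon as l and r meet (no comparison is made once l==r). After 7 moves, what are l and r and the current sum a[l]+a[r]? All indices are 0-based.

l=0 r=14: -8+39=31 <58, l++
l=1 r=14: -7+39=32 <58, l++
l=2 r=14: -4+39=35 <58, l++
l=3 r=14: 4+39=43 <58, l++
l=4 r=14: 7+39=46 <58, l++
l=5 r=14: 8+39=47 <58, l++
l=6 r=14: 9+39=48 <58, l++

l=7, r=14, sum=49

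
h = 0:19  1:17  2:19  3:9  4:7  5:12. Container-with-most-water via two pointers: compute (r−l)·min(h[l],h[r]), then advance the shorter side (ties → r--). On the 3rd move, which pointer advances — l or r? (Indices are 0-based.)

[0,5] min(19,12)*5=60 best=60 * → r--
[0,4] min(19,7)*4=28 best=60 → r--
[0,3] min(19,9)*3=27 best=60 → r--

r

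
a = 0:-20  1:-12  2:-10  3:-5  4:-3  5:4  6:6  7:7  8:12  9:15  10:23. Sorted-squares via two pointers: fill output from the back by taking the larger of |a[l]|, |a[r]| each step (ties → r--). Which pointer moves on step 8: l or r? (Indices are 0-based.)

l=0 r=10: |-20|<=|23| out[10]=529, r--
l=0 r=9: |-20|>|15| out[9]=400, l++
l=1 r=9: |-12|<=|15| out[8]=225, r--
l=1 r=8: |-12|<=|12| out[7]=144, r--
l=1 r=7: |-12|>|7| out[6]=144, l++
l=2 r=7: |-10|>|7| out[5]=100, l++
l=3 r=7: |-5|<=|7| out[4]=49, r--
l=3 r=6: |-5|<=|6| out[3]=36, r--

r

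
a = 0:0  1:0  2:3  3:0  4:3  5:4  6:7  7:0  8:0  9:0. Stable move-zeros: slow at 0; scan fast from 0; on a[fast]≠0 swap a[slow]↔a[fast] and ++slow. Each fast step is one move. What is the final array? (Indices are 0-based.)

(s=0,f=0) a[fast]=0 → fast++
(s=0,f=1) a[fast]=0 → fast++
(s=0,f=2) a[fast]=3≠0 swap→a[0]=3 → slow++,fast++
(s=1,f=3) a[fast]=0 → fast++
(s=1,f=4) a[fast]=3≠0 swap→a[1]=3 → slow++,fast++
(s=2,f=5) a[fast]=4≠0 swap→a[2]=4 → slow++,fast++
(s=3,f=6) a[fast]=7≠0 swap→a[3]=7 → slow++,fast++
(s=4,f=7) a[fast]=0 → fast++
(s=4,f=8) a[fast]=0 → fast++
(s=4,f=9) a[fast]=0 → fast++

[3, 3, 4, 7, 0, 0, 0, 0, 0, 0]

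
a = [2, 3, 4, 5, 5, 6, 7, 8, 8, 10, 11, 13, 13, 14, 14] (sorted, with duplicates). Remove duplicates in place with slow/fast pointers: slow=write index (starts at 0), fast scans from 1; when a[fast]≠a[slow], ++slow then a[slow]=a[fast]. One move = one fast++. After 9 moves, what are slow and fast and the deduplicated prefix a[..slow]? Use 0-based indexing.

(s=0,f=1) a[fast]=3≠a[slow]=2 write a[1]=3 → slow++,fast++
(s=1,f=2) a[fast]=4≠a[slow]=3 write a[2]=4 → slow++,fast++
(s=2,f=3) a[fast]=5≠a[slow]=4 write a[3]=5 → slow++,fast++
(s=3,f=4) a[fast]=5=a[slow] dup → fast++
(s=3,f=5) a[fast]=6≠a[slow]=5 write a[4]=6 → slow++,fast++
(s=4,f=6) a[fast]=7≠a[slow]=6 write a[5]=7 → slow++,fast++
(s=5,f=7) a[fast]=8≠a[slow]=7 write a[6]=8 → slow++,fast++
(s=6,f=8) a[fast]=8=a[slow] dup → fast++
(s=6,f=9) a[fast]=10≠a[slow]=8 write a[7]=10 → slow++,fast++

slow=7, fast=10, prefix=[2, 3, 4, 5, 6, 7, 8, 10]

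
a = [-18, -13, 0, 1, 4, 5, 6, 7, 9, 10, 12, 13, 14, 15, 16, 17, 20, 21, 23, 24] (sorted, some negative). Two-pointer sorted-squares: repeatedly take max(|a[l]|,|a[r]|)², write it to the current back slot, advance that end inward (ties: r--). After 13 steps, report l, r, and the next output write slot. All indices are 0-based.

l=2, r=8, next write slot=6

l=0 r=19: |-18|<=|24| out[19]=576, r--
l=0 r=18: |-18|<=|23| out[18]=529, r--
l=0 r=17: |-18|<=|21| out[17]=441, r--
l=0 r=16: |-18|<=|20| out[16]=400, r--
l=0 r=15: |-18|>|17| out[15]=324, l++
l=1 r=15: |-13|<=|17| out[14]=289, r--
l=1 r=14: |-13|<=|16| out[13]=256, r--
l=1 r=13: |-13|<=|15| out[12]=225, r--
l=1 r=12: |-13|<=|14| out[11]=196, r--
l=1 r=11: |-13|<=|13| out[10]=169, r--
l=1 r=10: |-13|>|12| out[9]=169, l++
l=2 r=10: |0|<=|12| out[8]=144, r--
l=2 r=9: |0|<=|10| out[7]=100, r--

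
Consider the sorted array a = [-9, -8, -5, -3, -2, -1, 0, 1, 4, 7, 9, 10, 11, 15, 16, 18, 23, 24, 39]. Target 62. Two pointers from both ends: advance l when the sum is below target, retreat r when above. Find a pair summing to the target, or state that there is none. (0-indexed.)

(23, 39)

[0,18] -9+39=30 <62 → l++
[1,18] -8+39=31 <62 → l++
[2,18] -5+39=34 <62 → l++
[3,18] -3+39=36 <62 → l++
[4,18] -2+39=37 <62 → l++
[5,18] -1+39=38 <62 → l++
[6,18] 0+39=39 <62 → l++
[7,18] 1+39=40 <62 → l++
[8,18] 4+39=43 <62 → l++
[9,18] 7+39=46 <62 → l++
[10,18] 9+39=48 <62 → l++
[11,18] 10+39=49 <62 → l++
[12,18] 11+39=50 <62 → l++
[13,18] 15+39=54 <62 → l++
[14,18] 16+39=55 <62 → l++
[15,18] 18+39=57 <62 → l++
[16,18] 23+39=62 → found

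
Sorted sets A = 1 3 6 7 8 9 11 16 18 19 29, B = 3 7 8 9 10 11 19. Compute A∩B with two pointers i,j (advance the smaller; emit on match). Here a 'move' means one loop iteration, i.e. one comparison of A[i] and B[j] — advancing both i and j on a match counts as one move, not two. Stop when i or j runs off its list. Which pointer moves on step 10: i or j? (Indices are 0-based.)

i

[i=0,j=0] 1<3 → i++
[i=1,j=0] 3==3 emit → i++,j++
[i=2,j=1] 6<7 → i++
[i=3,j=1] 7==7 emit → i++,j++
[i=4,j=2] 8==8 emit → i++,j++
[i=5,j=3] 9==9 emit → i++,j++
[i=6,j=4] 11>10 → j++
[i=6,j=5] 11==11 emit → i++,j++
[i=7,j=6] 16<19 → i++
[i=8,j=6] 18<19 → i++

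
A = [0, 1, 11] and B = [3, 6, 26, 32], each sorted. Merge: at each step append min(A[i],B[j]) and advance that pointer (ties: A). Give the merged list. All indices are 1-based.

i=1 j=1: A[i]=0<=B[j]=3 take 0, i++
i=2 j=1: A[i]=1<=B[j]=3 take 1, i++
i=3 j=1: A[i]=11>B[j]=3 take 3, j++
i=3 j=2: A[i]=11>B[j]=6 take 6, j++
i=3 j=3: A[i]=11<=B[j]=26 take 11, i++
i=4 j=3: A done, take B[j]=26, j++
i=4 j=4: A done, take B[j]=32, j++

[0, 1, 3, 6, 11, 26, 32]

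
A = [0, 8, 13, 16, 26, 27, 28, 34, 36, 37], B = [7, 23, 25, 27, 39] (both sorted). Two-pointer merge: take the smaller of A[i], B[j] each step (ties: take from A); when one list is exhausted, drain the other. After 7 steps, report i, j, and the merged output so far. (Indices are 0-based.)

i=0 j=0: A[i]=0<=B[j]=7 take 0, i++
i=1 j=0: A[i]=8>B[j]=7 take 7, j++
i=1 j=1: A[i]=8<=B[j]=23 take 8, i++
i=2 j=1: A[i]=13<=B[j]=23 take 13, i++
i=3 j=1: A[i]=16<=B[j]=23 take 16, i++
i=4 j=1: A[i]=26>B[j]=23 take 23, j++
i=4 j=2: A[i]=26>B[j]=25 take 25, j++

i=4, j=3, merged so far=[0, 7, 8, 13, 16, 23, 25]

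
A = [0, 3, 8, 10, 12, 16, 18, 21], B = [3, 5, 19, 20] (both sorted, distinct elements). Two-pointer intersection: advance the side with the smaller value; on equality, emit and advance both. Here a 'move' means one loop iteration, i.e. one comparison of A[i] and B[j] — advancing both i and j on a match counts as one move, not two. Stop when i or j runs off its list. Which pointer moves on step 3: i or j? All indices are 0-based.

[i=0,j=0] 0<3 → i++
[i=1,j=0] 3==3 emit → i++,j++
[i=2,j=1] 8>5 → j++

j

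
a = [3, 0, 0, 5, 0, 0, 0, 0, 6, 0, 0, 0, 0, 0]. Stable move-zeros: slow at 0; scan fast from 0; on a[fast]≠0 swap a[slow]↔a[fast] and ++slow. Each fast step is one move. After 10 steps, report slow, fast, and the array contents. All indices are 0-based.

slow=3, fast=10, a=[3, 5, 6, 0, 0, 0, 0, 0, 0, 0, 0, 0, 0, 0]

(s=0,f=0) a[fast]=3≠0 swap→a[0]=3 → slow++,fast++
(s=1,f=1) a[fast]=0 → fast++
(s=1,f=2) a[fast]=0 → fast++
(s=1,f=3) a[fast]=5≠0 swap→a[1]=5 → slow++,fast++
(s=2,f=4) a[fast]=0 → fast++
(s=2,f=5) a[fast]=0 → fast++
(s=2,f=6) a[fast]=0 → fast++
(s=2,f=7) a[fast]=0 → fast++
(s=2,f=8) a[fast]=6≠0 swap→a[2]=6 → slow++,fast++
(s=3,f=9) a[fast]=0 → fast++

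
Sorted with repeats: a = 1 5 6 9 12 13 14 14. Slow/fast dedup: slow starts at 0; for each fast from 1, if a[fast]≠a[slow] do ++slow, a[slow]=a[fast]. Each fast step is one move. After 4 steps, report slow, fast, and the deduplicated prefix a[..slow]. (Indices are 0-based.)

slow=0 fast=1: a[fast]=5≠a[slow]=1 write a[1]=5, slow++,fast++
slow=1 fast=2: a[fast]=6≠a[slow]=5 write a[2]=6, slow++,fast++
slow=2 fast=3: a[fast]=9≠a[slow]=6 write a[3]=9, slow++,fast++
slow=3 fast=4: a[fast]=12≠a[slow]=9 write a[4]=12, slow++,fast++

slow=4, fast=5, prefix=[1, 5, 6, 9, 12]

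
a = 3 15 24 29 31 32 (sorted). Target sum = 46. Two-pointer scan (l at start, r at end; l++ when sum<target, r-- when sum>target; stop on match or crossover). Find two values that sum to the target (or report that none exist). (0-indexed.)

(15, 31)

[0,5] 3+32=35 <46 → l++
[1,5] 15+32=47 >46 → r--
[1,4] 15+31=46 → found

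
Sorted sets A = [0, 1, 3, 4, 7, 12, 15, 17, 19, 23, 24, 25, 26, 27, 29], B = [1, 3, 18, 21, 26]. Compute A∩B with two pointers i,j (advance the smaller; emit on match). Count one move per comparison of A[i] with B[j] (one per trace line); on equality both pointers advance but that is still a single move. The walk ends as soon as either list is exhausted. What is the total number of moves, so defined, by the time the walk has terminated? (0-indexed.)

i=0 j=0: 0<1, i++
i=1 j=0: 1==1 emit, i++,j++
i=2 j=1: 3==3 emit, i++,j++
i=3 j=2: 4<18, i++
i=4 j=2: 7<18, i++
i=5 j=2: 12<18, i++
i=6 j=2: 15<18, i++
i=7 j=2: 17<18, i++
i=8 j=2: 19>18, j++
i=8 j=3: 19<21, i++
i=9 j=3: 23>21, j++
i=9 j=4: 23<26, i++
i=10 j=4: 24<26, i++
i=11 j=4: 25<26, i++
i=12 j=4: 26==26 emit, i++,j++

15 moves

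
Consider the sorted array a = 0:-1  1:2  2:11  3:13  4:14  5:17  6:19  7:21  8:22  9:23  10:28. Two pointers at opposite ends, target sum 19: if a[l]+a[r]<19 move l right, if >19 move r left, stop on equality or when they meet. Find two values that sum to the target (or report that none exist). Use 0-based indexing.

l=0 r=10: -1+28=27 >19, r--
l=0 r=9: -1+23=22 >19, r--
l=0 r=8: -1+22=21 >19, r--
l=0 r=7: -1+21=20 >19, r--
l=0 r=6: -1+19=18 <19, l++
l=1 r=6: 2+19=21 >19, r--
l=1 r=5: 2+17=19, found

(2, 17)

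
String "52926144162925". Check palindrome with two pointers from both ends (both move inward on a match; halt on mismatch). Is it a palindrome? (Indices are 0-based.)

palindrome

[0,13] '5'=='5' → l++,r--
[1,12] '2'=='2' → l++,r--
[2,11] '9'=='9' → l++,r--
[3,10] '2'=='2' → l++,r--
[4,9] '6'=='6' → l++,r--
[5,8] '1'=='1' → l++,r--
[6,7] '4'=='4' → l++,r--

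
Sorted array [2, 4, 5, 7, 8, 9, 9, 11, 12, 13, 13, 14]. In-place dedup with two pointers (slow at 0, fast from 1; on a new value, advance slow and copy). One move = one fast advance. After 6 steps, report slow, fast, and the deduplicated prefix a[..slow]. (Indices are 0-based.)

slow=0 fast=1: a[fast]=4≠a[slow]=2 write a[1]=4, slow++,fast++
slow=1 fast=2: a[fast]=5≠a[slow]=4 write a[2]=5, slow++,fast++
slow=2 fast=3: a[fast]=7≠a[slow]=5 write a[3]=7, slow++,fast++
slow=3 fast=4: a[fast]=8≠a[slow]=7 write a[4]=8, slow++,fast++
slow=4 fast=5: a[fast]=9≠a[slow]=8 write a[5]=9, slow++,fast++
slow=5 fast=6: a[fast]=9=a[slow] dup, fast++

slow=5, fast=7, prefix=[2, 4, 5, 7, 8, 9]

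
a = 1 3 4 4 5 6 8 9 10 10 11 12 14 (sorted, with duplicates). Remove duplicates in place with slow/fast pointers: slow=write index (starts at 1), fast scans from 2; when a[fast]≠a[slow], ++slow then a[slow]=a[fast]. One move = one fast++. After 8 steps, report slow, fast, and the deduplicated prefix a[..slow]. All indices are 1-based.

slow=8, fast=10, prefix=[1, 3, 4, 5, 6, 8, 9, 10]

slow=1 fast=2: a[fast]=3≠a[slow]=1 write a[2]=3, slow++,fast++
slow=2 fast=3: a[fast]=4≠a[slow]=3 write a[3]=4, slow++,fast++
slow=3 fast=4: a[fast]=4=a[slow] dup, fast++
slow=3 fast=5: a[fast]=5≠a[slow]=4 write a[4]=5, slow++,fast++
slow=4 fast=6: a[fast]=6≠a[slow]=5 write a[5]=6, slow++,fast++
slow=5 fast=7: a[fast]=8≠a[slow]=6 write a[6]=8, slow++,fast++
slow=6 fast=8: a[fast]=9≠a[slow]=8 write a[7]=9, slow++,fast++
slow=7 fast=9: a[fast]=10≠a[slow]=9 write a[8]=10, slow++,fast++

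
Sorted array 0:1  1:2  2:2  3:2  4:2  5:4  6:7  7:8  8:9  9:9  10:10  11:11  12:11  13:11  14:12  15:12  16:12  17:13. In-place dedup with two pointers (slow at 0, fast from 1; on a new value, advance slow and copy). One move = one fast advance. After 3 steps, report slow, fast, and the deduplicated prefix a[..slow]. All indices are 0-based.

(s=0,f=1) a[fast]=2≠a[slow]=1 write a[1]=2 → slow++,fast++
(s=1,f=2) a[fast]=2=a[slow] dup → fast++
(s=1,f=3) a[fast]=2=a[slow] dup → fast++

slow=1, fast=4, prefix=[1, 2]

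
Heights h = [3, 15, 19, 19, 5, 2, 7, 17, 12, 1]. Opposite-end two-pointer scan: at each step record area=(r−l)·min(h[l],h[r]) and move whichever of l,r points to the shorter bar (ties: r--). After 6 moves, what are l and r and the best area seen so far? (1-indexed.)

l=3, r=6, best area=90

[1,10] min(3,1)*9=9 best=9 * → r--
[1,9] min(3,12)*8=24 best=24 * → l++
[2,9] min(15,12)*7=84 best=84 * → r--
[2,8] min(15,17)*6=90 best=90 * → l++
[3,8] min(19,17)*5=85 best=90 → r--
[3,7] min(19,7)*4=28 best=90 → r--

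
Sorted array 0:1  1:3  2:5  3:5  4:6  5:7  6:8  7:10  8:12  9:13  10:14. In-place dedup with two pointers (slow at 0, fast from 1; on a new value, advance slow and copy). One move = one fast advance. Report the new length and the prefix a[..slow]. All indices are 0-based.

slow=0 fast=1: a[fast]=3≠a[slow]=1 write a[1]=3, slow++,fast++
slow=1 fast=2: a[fast]=5≠a[slow]=3 write a[2]=5, slow++,fast++
slow=2 fast=3: a[fast]=5=a[slow] dup, fast++
slow=2 fast=4: a[fast]=6≠a[slow]=5 write a[3]=6, slow++,fast++
slow=3 fast=5: a[fast]=7≠a[slow]=6 write a[4]=7, slow++,fast++
slow=4 fast=6: a[fast]=8≠a[slow]=7 write a[5]=8, slow++,fast++
slow=5 fast=7: a[fast]=10≠a[slow]=8 write a[6]=10, slow++,fast++
slow=6 fast=8: a[fast]=12≠a[slow]=10 write a[7]=12, slow++,fast++
slow=7 fast=9: a[fast]=13≠a[slow]=12 write a[8]=13, slow++,fast++
slow=8 fast=10: a[fast]=14≠a[slow]=13 write a[9]=14, slow++,fast++

length 10; prefix = [1, 3, 5, 6, 7, 8, 10, 12, 13, 14]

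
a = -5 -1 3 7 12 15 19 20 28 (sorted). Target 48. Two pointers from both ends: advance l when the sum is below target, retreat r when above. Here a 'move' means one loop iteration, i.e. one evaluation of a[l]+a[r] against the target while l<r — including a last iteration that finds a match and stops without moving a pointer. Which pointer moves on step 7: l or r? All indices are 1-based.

l=1 r=9: -5+28=23 <48, l++
l=2 r=9: -1+28=27 <48, l++
l=3 r=9: 3+28=31 <48, l++
l=4 r=9: 7+28=35 <48, l++
l=5 r=9: 12+28=40 <48, l++
l=6 r=9: 15+28=43 <48, l++
l=7 r=9: 19+28=47 <48, l++

l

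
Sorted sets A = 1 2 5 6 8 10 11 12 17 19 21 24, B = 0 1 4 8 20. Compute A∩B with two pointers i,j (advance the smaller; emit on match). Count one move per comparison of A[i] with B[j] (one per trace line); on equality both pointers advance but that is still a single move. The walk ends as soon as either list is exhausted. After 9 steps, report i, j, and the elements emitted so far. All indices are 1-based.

[i=1,j=1] 1>0 → j++
[i=1,j=2] 1==1 emit → i++,j++
[i=2,j=3] 2<4 → i++
[i=3,j=3] 5>4 → j++
[i=3,j=4] 5<8 → i++
[i=4,j=4] 6<8 → i++
[i=5,j=4] 8==8 emit → i++,j++
[i=6,j=5] 10<20 → i++
[i=7,j=5] 11<20 → i++

i=8, j=5, emitted=[1, 8]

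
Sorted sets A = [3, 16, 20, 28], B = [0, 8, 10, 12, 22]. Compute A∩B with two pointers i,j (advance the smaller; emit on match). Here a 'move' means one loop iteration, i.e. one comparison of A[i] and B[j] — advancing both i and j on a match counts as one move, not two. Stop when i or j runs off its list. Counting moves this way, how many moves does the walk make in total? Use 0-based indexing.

8 moves

[i=0,j=0] 3>0 → j++
[i=0,j=1] 3<8 → i++
[i=1,j=1] 16>8 → j++
[i=1,j=2] 16>10 → j++
[i=1,j=3] 16>12 → j++
[i=1,j=4] 16<22 → i++
[i=2,j=4] 20<22 → i++
[i=3,j=4] 28>22 → j++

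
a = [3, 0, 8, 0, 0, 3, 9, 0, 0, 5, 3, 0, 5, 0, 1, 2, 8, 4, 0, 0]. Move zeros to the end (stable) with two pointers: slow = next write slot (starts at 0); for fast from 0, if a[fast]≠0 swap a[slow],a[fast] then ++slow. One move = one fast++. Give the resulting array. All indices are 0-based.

(s=0,f=0) a[fast]=3≠0 swap→a[0]=3 → slow++,fast++
(s=1,f=1) a[fast]=0 → fast++
(s=1,f=2) a[fast]=8≠0 swap→a[1]=8 → slow++,fast++
(s=2,f=3) a[fast]=0 → fast++
(s=2,f=4) a[fast]=0 → fast++
(s=2,f=5) a[fast]=3≠0 swap→a[2]=3 → slow++,fast++
(s=3,f=6) a[fast]=9≠0 swap→a[3]=9 → slow++,fast++
(s=4,f=7) a[fast]=0 → fast++
(s=4,f=8) a[fast]=0 → fast++
(s=4,f=9) a[fast]=5≠0 swap→a[4]=5 → slow++,fast++
(s=5,f=10) a[fast]=3≠0 swap→a[5]=3 → slow++,fast++
(s=6,f=11) a[fast]=0 → fast++
(s=6,f=12) a[fast]=5≠0 swap→a[6]=5 → slow++,fast++
(s=7,f=13) a[fast]=0 → fast++
(s=7,f=14) a[fast]=1≠0 swap→a[7]=1 → slow++,fast++
(s=8,f=15) a[fast]=2≠0 swap→a[8]=2 → slow++,fast++
(s=9,f=16) a[fast]=8≠0 swap→a[9]=8 → slow++,fast++
(s=10,f=17) a[fast]=4≠0 swap→a[10]=4 → slow++,fast++
(s=11,f=18) a[fast]=0 → fast++
(s=11,f=19) a[fast]=0 → fast++

[3, 8, 3, 9, 5, 3, 5, 1, 2, 8, 4, 0, 0, 0, 0, 0, 0, 0, 0, 0]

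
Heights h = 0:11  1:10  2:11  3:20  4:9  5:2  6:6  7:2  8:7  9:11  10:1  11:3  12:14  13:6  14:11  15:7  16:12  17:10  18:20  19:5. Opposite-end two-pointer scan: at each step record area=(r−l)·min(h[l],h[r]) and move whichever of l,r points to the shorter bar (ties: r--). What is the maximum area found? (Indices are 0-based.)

max area = 300

l=0 r=19: min(11,5)*19=95 best=95 *, r--
l=0 r=18: min(11,20)*18=198 best=198 *, l++
l=1 r=18: min(10,20)*17=170 best=198, l++
l=2 r=18: min(11,20)*16=176 best=198, l++
l=3 r=18: min(20,20)*15=300 best=300 *, r--
l=3 r=17: min(20,10)*14=140 best=300, r--
l=3 r=16: min(20,12)*13=156 best=300, r--
l=3 r=15: min(20,7)*12=84 best=300, r--
l=3 r=14: min(20,11)*11=121 best=300, r--
l=3 r=13: min(20,6)*10=60 best=300, r--
l=3 r=12: min(20,14)*9=126 best=300, r--
l=3 r=11: min(20,3)*8=24 best=300, r--
l=3 r=10: min(20,1)*7=7 best=300, r--
l=3 r=9: min(20,11)*6=66 best=300, r--
l=3 r=8: min(20,7)*5=35 best=300, r--
l=3 r=7: min(20,2)*4=8 best=300, r--
l=3 r=6: min(20,6)*3=18 best=300, r--
l=3 r=5: min(20,2)*2=4 best=300, r--
l=3 r=4: min(20,9)*1=9 best=300, r--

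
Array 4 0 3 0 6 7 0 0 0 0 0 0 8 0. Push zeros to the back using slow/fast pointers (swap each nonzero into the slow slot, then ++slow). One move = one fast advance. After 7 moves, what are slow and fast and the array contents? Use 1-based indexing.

slow=5, fast=8, a=[4, 3, 6, 7, 0, 0, 0, 0, 0, 0, 0, 0, 8, 0]

slow=1 fast=1: a[fast]=4≠0 swap→a[1]=4, slow++,fast++
slow=2 fast=2: a[fast]=0, fast++
slow=2 fast=3: a[fast]=3≠0 swap→a[2]=3, slow++,fast++
slow=3 fast=4: a[fast]=0, fast++
slow=3 fast=5: a[fast]=6≠0 swap→a[3]=6, slow++,fast++
slow=4 fast=6: a[fast]=7≠0 swap→a[4]=7, slow++,fast++
slow=5 fast=7: a[fast]=0, fast++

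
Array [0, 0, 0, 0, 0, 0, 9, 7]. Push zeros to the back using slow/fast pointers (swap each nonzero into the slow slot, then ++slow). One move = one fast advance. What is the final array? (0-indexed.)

[9, 7, 0, 0, 0, 0, 0, 0]

(s=0,f=0) a[fast]=0 → fast++
(s=0,f=1) a[fast]=0 → fast++
(s=0,f=2) a[fast]=0 → fast++
(s=0,f=3) a[fast]=0 → fast++
(s=0,f=4) a[fast]=0 → fast++
(s=0,f=5) a[fast]=0 → fast++
(s=0,f=6) a[fast]=9≠0 swap→a[0]=9 → slow++,fast++
(s=1,f=7) a[fast]=7≠0 swap→a[1]=7 → slow++,fast++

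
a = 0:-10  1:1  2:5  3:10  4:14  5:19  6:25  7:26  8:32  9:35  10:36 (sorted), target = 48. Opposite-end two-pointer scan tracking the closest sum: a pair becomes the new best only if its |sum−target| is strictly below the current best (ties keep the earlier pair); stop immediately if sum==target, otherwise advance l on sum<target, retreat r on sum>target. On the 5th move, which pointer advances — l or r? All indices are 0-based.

l=0 r=10: -10+36=26 d=22 *, l++
l=1 r=10: 1+36=37 d=11 *, l++
l=2 r=10: 5+36=41 d=7 *, l++
l=3 r=10: 10+36=46 d=2 *, l++
l=4 r=10: 14+36=50 d=2, r--

r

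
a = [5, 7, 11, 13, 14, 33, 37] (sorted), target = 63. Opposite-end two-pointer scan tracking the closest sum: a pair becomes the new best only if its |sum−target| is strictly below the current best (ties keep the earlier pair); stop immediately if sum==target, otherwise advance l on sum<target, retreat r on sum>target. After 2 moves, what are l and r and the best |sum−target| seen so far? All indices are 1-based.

[1,7] 5+37=42 d=21 * → l++
[2,7] 7+37=44 d=19 * → l++

l=3, r=7, best |Δ|=19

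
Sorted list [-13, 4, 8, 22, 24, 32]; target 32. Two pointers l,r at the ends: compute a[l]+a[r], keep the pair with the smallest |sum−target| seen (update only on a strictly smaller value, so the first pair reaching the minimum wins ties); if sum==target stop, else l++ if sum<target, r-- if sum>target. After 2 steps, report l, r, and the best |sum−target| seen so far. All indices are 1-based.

[1,6] -13+32=19 d=13 * → l++
[2,6] 4+32=36 d=4 * → r--

l=2, r=5, best |Δ|=4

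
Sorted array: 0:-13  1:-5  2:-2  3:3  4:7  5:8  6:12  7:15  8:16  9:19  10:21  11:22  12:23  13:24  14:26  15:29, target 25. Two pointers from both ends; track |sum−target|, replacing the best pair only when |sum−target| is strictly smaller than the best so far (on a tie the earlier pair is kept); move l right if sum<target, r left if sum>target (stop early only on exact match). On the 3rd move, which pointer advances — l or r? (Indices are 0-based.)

l=0 r=15: -13+29=16 d=9 *, l++
l=1 r=15: -5+29=24 d=1 *, l++
l=2 r=15: -2+29=27 d=2, r--

r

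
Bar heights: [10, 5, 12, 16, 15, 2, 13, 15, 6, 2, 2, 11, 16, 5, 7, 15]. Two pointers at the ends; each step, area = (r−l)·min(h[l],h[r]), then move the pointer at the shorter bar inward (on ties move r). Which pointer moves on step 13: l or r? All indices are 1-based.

r

l=1 r=16: min(10,15)*15=150 best=150 *, l++
l=2 r=16: min(5,15)*14=70 best=150, l++
l=3 r=16: min(12,15)*13=156 best=156 *, l++
l=4 r=16: min(16,15)*12=180 best=180 *, r--
l=4 r=15: min(16,7)*11=77 best=180, r--
l=4 r=14: min(16,5)*10=50 best=180, r--
l=4 r=13: min(16,16)*9=144 best=180, r--
l=4 r=12: min(16,11)*8=88 best=180, r--
l=4 r=11: min(16,2)*7=14 best=180, r--
l=4 r=10: min(16,2)*6=12 best=180, r--
l=4 r=9: min(16,6)*5=30 best=180, r--
l=4 r=8: min(16,15)*4=60 best=180, r--
l=4 r=7: min(16,13)*3=39 best=180, r--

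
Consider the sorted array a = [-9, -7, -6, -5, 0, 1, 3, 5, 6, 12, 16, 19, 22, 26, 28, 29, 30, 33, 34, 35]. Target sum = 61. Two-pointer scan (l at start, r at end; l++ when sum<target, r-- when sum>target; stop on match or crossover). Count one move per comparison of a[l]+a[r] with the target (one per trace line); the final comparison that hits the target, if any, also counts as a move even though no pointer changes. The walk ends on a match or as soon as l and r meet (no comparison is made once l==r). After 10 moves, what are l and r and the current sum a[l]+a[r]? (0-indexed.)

l=10, r=19, sum=51

l=0 r=19: -9+35=26 <61, l++
l=1 r=19: -7+35=28 <61, l++
l=2 r=19: -6+35=29 <61, l++
l=3 r=19: -5+35=30 <61, l++
l=4 r=19: 0+35=35 <61, l++
l=5 r=19: 1+35=36 <61, l++
l=6 r=19: 3+35=38 <61, l++
l=7 r=19: 5+35=40 <61, l++
l=8 r=19: 6+35=41 <61, l++
l=9 r=19: 12+35=47 <61, l++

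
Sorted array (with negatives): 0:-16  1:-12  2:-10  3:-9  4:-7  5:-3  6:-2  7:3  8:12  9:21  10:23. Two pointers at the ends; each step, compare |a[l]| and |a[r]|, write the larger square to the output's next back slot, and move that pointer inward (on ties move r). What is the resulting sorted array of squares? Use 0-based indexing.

[0,10] |-16|<=|23| out[10]=529 → r--
[0,9] |-16|<=|21| out[9]=441 → r--
[0,8] |-16|>|12| out[8]=256 → l++
[1,8] |-12|<=|12| out[7]=144 → r--
[1,7] |-12|>|3| out[6]=144 → l++
[2,7] |-10|>|3| out[5]=100 → l++
[3,7] |-9|>|3| out[4]=81 → l++
[4,7] |-7|>|3| out[3]=49 → l++
[5,7] |-3|<=|3| out[2]=9 → r--
[5,6] |-3|>|-2| out[1]=9 → l++
[6,6] |-2|<=|-2| out[0]=4 → r--

[4, 9, 9, 49, 81, 100, 144, 144, 256, 441, 529]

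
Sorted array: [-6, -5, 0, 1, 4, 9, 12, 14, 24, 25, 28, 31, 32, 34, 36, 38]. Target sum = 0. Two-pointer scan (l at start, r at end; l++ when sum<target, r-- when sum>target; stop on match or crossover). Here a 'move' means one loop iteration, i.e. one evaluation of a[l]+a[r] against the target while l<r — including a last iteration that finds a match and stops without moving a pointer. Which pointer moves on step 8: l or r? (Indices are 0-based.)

r

[0,15] -6+38=32 >0 → r--
[0,14] -6+36=30 >0 → r--
[0,13] -6+34=28 >0 → r--
[0,12] -6+32=26 >0 → r--
[0,11] -6+31=25 >0 → r--
[0,10] -6+28=22 >0 → r--
[0,9] -6+25=19 >0 → r--
[0,8] -6+24=18 >0 → r--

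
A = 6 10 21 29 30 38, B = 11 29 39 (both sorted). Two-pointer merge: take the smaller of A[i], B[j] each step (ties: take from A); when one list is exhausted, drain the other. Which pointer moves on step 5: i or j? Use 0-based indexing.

i=0 j=0: A[i]=6<=B[j]=11 take 6, i++
i=1 j=0: A[i]=10<=B[j]=11 take 10, i++
i=2 j=0: A[i]=21>B[j]=11 take 11, j++
i=2 j=1: A[i]=21<=B[j]=29 take 21, i++
i=3 j=1: A[i]=29<=B[j]=29 take 29, i++

i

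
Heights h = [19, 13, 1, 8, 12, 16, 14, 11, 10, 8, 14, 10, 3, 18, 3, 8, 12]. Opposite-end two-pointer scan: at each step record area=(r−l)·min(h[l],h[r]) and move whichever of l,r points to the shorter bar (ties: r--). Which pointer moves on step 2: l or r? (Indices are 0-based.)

[0,16] min(19,12)*16=192 best=192 * → r--
[0,15] min(19,8)*15=120 best=192 → r--

r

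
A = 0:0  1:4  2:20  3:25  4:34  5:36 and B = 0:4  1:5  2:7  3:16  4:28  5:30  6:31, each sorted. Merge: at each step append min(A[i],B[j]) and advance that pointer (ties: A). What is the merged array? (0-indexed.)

i=0 j=0: A[i]=0<=B[j]=4 take 0, i++
i=1 j=0: A[i]=4<=B[j]=4 take 4, i++
i=2 j=0: A[i]=20>B[j]=4 take 4, j++
i=2 j=1: A[i]=20>B[j]=5 take 5, j++
i=2 j=2: A[i]=20>B[j]=7 take 7, j++
i=2 j=3: A[i]=20>B[j]=16 take 16, j++
i=2 j=4: A[i]=20<=B[j]=28 take 20, i++
i=3 j=4: A[i]=25<=B[j]=28 take 25, i++
i=4 j=4: A[i]=34>B[j]=28 take 28, j++
i=4 j=5: A[i]=34>B[j]=30 take 30, j++
i=4 j=6: A[i]=34>B[j]=31 take 31, j++
i=4 j=7: B done, take A[i]=34, i++
i=5 j=7: B done, take A[i]=36, i++

[0, 4, 4, 5, 7, 16, 20, 25, 28, 30, 31, 34, 36]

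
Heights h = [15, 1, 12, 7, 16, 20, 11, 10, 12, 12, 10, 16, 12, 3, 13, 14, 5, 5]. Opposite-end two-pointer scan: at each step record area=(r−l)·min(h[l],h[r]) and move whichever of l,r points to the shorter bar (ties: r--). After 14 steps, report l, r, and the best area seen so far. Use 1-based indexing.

[1,18] min(15,5)*17=85 best=85 * → r--
[1,17] min(15,5)*16=80 best=85 → r--
[1,16] min(15,14)*15=210 best=210 * → r--
[1,15] min(15,13)*14=182 best=210 → r--
[1,14] min(15,3)*13=39 best=210 → r--
[1,13] min(15,12)*12=144 best=210 → r--
[1,12] min(15,16)*11=165 best=210 → l++
[2,12] min(1,16)*10=10 best=210 → l++
[3,12] min(12,16)*9=108 best=210 → l++
[4,12] min(7,16)*8=56 best=210 → l++
[5,12] min(16,16)*7=112 best=210 → r--
[5,11] min(16,10)*6=60 best=210 → r--
[5,10] min(16,12)*5=60 best=210 → r--
[5,9] min(16,12)*4=48 best=210 → r--

l=5, r=8, best area=210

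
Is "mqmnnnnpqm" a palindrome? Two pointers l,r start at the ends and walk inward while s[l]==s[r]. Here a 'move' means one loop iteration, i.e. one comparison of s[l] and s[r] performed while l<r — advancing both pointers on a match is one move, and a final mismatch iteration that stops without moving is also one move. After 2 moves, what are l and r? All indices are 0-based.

[0,9] 'm'=='m' → l++,r--
[1,8] 'q'=='q' → l++,r--

l=2, r=7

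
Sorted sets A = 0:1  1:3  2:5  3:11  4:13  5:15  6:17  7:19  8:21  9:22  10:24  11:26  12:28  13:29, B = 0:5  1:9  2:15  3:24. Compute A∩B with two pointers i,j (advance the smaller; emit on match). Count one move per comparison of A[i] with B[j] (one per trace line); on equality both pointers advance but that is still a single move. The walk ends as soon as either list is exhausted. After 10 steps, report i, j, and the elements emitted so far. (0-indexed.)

i=9, j=3, emitted=[5, 15]

[i=0,j=0] 1<5 → i++
[i=1,j=0] 3<5 → i++
[i=2,j=0] 5==5 emit → i++,j++
[i=3,j=1] 11>9 → j++
[i=3,j=2] 11<15 → i++
[i=4,j=2] 13<15 → i++
[i=5,j=2] 15==15 emit → i++,j++
[i=6,j=3] 17<24 → i++
[i=7,j=3] 19<24 → i++
[i=8,j=3] 21<24 → i++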